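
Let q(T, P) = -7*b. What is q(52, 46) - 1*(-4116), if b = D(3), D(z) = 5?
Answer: 4081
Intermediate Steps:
b = 5
q(T, P) = -35 (q(T, P) = -7*5 = -35)
q(52, 46) - 1*(-4116) = -35 - 1*(-4116) = -35 + 4116 = 4081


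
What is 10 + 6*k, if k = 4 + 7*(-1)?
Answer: -8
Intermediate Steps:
k = -3 (k = 4 - 7 = -3)
10 + 6*k = 10 + 6*(-3) = 10 - 18 = -8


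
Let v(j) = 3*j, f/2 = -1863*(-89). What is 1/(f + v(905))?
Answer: 1/334329 ≈ 2.9911e-6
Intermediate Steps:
f = 331614 (f = 2*(-1863*(-89)) = 2*165807 = 331614)
1/(f + v(905)) = 1/(331614 + 3*905) = 1/(331614 + 2715) = 1/334329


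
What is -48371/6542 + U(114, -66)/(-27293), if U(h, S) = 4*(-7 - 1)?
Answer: -1319980359/178550806 ≈ -7.3927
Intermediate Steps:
U(h, S) = -32 (U(h, S) = 4*(-8) = -32)
-48371/6542 + U(114, -66)/(-27293) = -48371/6542 - 32/(-27293) = -48371*1/6542 - 32*(-1/27293) = -48371/6542 + 32/27293 = -1319980359/178550806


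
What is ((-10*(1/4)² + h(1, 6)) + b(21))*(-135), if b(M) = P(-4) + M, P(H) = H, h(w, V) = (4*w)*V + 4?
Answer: -47925/8 ≈ -5990.6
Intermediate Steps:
h(w, V) = 4 + 4*V*w (h(w, V) = 4*V*w + 4 = 4 + 4*V*w)
b(M) = -4 + M
((-10*(1/4)² + h(1, 6)) + b(21))*(-135) = ((-10*(1/4)² + (4 + 4*6*1)) + (-4 + 21))*(-135) = ((-10*(¼)² + (4 + 24)) + 17)*(-135) = ((-10*1/16 + 28) + 17)*(-135) = ((-5/8 + 28) + 17)*(-135) = (219/8 + 17)*(-135) = (355/8)*(-135) = -47925/8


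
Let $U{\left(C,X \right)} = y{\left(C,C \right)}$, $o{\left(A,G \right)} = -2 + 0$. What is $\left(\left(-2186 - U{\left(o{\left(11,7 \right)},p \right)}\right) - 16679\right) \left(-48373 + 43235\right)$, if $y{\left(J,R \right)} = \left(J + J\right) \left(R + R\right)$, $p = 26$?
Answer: $97010578$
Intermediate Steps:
$o{\left(A,G \right)} = -2$
$y{\left(J,R \right)} = 4 J R$ ($y{\left(J,R \right)} = 2 J 2 R = 4 J R$)
$U{\left(C,X \right)} = 4 C^{2}$ ($U{\left(C,X \right)} = 4 C C = 4 C^{2}$)
$\left(\left(-2186 - U{\left(o{\left(11,7 \right)},p \right)}\right) - 16679\right) \left(-48373 + 43235\right) = \left(\left(-2186 - 4 \left(-2\right)^{2}\right) - 16679\right) \left(-48373 + 43235\right) = \left(\left(-2186 - 4 \cdot 4\right) - 16679\right) \left(-5138\right) = \left(\left(-2186 - 16\right) - 16679\right) \left(-5138\right) = \left(-2202 - 16679\right) \left(-5138\right) = \left(-18881\right) \left(-5138\right) = 97010578$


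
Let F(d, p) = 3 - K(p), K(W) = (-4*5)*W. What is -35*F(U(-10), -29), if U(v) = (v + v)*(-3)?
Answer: 20195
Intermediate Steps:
K(W) = -20*W
U(v) = -6*v (U(v) = (2*v)*(-3) = -6*v)
F(d, p) = 3 + 20*p (F(d, p) = 3 - (-20)*p = 3 + 20*p)
-35*F(U(-10), -29) = -35*(3 + 20*(-29)) = -35*(3 - 580) = -35*(-577) = 20195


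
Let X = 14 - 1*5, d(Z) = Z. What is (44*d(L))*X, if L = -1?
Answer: -396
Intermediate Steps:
X = 9 (X = 14 - 5 = 9)
(44*d(L))*X = (44*(-1))*9 = -44*9 = -396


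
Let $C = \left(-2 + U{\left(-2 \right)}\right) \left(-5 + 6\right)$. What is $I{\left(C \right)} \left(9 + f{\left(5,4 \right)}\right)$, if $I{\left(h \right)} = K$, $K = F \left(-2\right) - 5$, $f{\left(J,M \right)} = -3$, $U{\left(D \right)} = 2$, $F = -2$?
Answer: $-6$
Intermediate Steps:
$C = 0$ ($C = \left(-2 + 2\right) \left(-5 + 6\right) = 0 \cdot 1 = 0$)
$K = -1$ ($K = \left(-2\right) \left(-2\right) - 5 = 4 - 5 = -1$)
$I{\left(h \right)} = -1$
$I{\left(C \right)} \left(9 + f{\left(5,4 \right)}\right) = - (9 - 3) = \left(-1\right) 6 = -6$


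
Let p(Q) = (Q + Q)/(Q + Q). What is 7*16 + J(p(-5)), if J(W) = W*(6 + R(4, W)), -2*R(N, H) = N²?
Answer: 110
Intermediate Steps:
R(N, H) = -N²/2
p(Q) = 1 (p(Q) = (2*Q)/((2*Q)) = (2*Q)*(1/(2*Q)) = 1)
J(W) = -2*W (J(W) = W*(6 - ½*4²) = W*(6 - ½*16) = W*(6 - 8) = W*(-2) = -2*W)
7*16 + J(p(-5)) = 7*16 - 2*1 = 112 - 2 = 110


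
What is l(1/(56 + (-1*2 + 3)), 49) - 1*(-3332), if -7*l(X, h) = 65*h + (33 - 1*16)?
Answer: 20122/7 ≈ 2874.6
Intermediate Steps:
l(X, h) = -17/7 - 65*h/7 (l(X, h) = -(65*h + (33 - 1*16))/7 = -(65*h + (33 - 16))/7 = -(65*h + 17)/7 = -(17 + 65*h)/7 = -17/7 - 65*h/7)
l(1/(56 + (-1*2 + 3)), 49) - 1*(-3332) = (-17/7 - 65/7*49) - 1*(-3332) = (-17/7 - 455) + 3332 = -3202/7 + 3332 = 20122/7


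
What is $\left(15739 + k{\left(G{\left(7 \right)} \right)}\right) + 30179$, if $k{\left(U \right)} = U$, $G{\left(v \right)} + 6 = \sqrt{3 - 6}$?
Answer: $45912 + i \sqrt{3} \approx 45912.0 + 1.732 i$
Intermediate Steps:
$G{\left(v \right)} = -6 + i \sqrt{3}$ ($G{\left(v \right)} = -6 + \sqrt{3 - 6} = -6 + \sqrt{-3} = -6 + i \sqrt{3}$)
$\left(15739 + k{\left(G{\left(7 \right)} \right)}\right) + 30179 = \left(15739 - \left(6 - i \sqrt{3}\right)\right) + 30179 = \left(15733 + i \sqrt{3}\right) + 30179 = 45912 + i \sqrt{3}$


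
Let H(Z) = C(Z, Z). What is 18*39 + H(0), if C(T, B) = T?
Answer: 702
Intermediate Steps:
H(Z) = Z
18*39 + H(0) = 18*39 + 0 = 702 + 0 = 702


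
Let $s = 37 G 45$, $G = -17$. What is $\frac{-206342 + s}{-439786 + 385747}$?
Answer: $\frac{234647}{54039} \approx 4.3422$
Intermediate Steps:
$s = -28305$ ($s = 37 \left(-17\right) 45 = \left(-629\right) 45 = -28305$)
$\frac{-206342 + s}{-439786 + 385747} = \frac{-206342 - 28305}{-439786 + 385747} = - \frac{234647}{-54039} = \left(-234647\right) \left(- \frac{1}{54039}\right) = \frac{234647}{54039}$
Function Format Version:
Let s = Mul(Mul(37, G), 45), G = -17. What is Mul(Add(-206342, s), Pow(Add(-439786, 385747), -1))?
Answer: Rational(234647, 54039) ≈ 4.3422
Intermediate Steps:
s = -28305 (s = Mul(Mul(37, -17), 45) = Mul(-629, 45) = -28305)
Mul(Add(-206342, s), Pow(Add(-439786, 385747), -1)) = Mul(Add(-206342, -28305), Pow(Add(-439786, 385747), -1)) = Mul(-234647, Pow(-54039, -1)) = Mul(-234647, Rational(-1, 54039)) = Rational(234647, 54039)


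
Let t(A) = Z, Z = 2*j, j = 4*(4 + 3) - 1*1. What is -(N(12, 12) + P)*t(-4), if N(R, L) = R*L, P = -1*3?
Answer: -7614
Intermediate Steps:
j = 27 (j = 4*7 - 1 = 28 - 1 = 27)
Z = 54 (Z = 2*27 = 54)
P = -3
N(R, L) = L*R
t(A) = 54
-(N(12, 12) + P)*t(-4) = -(12*12 - 3)*54 = -(144 - 3)*54 = -141*54 = -1*7614 = -7614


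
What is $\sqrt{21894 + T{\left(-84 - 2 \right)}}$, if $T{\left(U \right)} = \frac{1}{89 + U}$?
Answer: $\frac{\sqrt{197049}}{3} \approx 147.97$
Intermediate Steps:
$\sqrt{21894 + T{\left(-84 - 2 \right)}} = \sqrt{21894 + \frac{1}{89 - 86}} = \sqrt{21894 + \frac{1}{3}} = \sqrt{\frac{65683}{3}} = \frac{\sqrt{197049}}{3}$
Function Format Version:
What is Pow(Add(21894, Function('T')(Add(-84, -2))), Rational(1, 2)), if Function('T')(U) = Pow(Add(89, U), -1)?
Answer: Mul(Rational(1, 3), Pow(197049, Rational(1, 2))) ≈ 147.97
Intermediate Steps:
Pow(Add(21894, Function('T')(Add(-84, -2))), Rational(1, 2)) = Pow(Add(21894, Pow(Add(89, Add(-84, -2)), -1)), Rational(1, 2)) = Pow(Add(21894, Pow(Add(89, -86), -1)), Rational(1, 2)) = Pow(Add(21894, Pow(3, -1)), Rational(1, 2)) = Pow(Add(21894, Rational(1, 3)), Rational(1, 2)) = Pow(Rational(65683, 3), Rational(1, 2)) = Mul(Rational(1, 3), Pow(197049, Rational(1, 2)))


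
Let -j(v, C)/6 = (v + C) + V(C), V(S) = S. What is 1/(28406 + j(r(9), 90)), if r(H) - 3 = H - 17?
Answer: 1/27356 ≈ 3.6555e-5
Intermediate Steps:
r(H) = -14 + H (r(H) = 3 + (H - 17) = 3 + (-17 + H) = -14 + H)
j(v, C) = -12*C - 6*v (j(v, C) = -6*((v + C) + C) = -6*((C + v) + C) = -6*(v + 2*C) = -12*C - 6*v)
1/(28406 + j(r(9), 90)) = 1/(28406 + (-12*90 - 6*(-14 + 9))) = 1/(28406 + (-1080 - 6*(-5))) = 1/(28406 + (-1080 + 30)) = 1/(28406 - 1050) = 1/27356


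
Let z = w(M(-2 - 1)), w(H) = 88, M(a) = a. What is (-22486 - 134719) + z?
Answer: -157117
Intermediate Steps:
z = 88
(-22486 - 134719) + z = (-22486 - 134719) + 88 = -157205 + 88 = -157117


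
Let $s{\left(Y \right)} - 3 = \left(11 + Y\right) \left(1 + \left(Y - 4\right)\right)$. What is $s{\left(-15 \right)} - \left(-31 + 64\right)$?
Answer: $42$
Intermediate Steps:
$s{\left(Y \right)} = 3 + \left(-3 + Y\right) \left(11 + Y\right)$ ($s{\left(Y \right)} = 3 + \left(11 + Y\right) \left(1 + \left(Y - 4\right)\right) = 3 + \left(11 + Y\right) \left(1 + \left(-4 + Y\right)\right) = 3 + \left(11 + Y\right) \left(-3 + Y\right) = 3 + \left(-3 + Y\right) \left(11 + Y\right)$)
$s{\left(-15 \right)} - \left(-31 + 64\right) = \left(-30 + \left(-15\right)^{2} + 8 \left(-15\right)\right) - \left(-31 + 64\right) = \left(-30 + 225 - 120\right) - 33 = 75 - 33 = 42$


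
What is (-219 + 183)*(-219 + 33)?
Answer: 6696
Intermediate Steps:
(-219 + 183)*(-219 + 33) = -36*(-186) = 6696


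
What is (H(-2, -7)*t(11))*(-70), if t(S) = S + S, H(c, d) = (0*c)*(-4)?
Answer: 0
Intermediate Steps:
H(c, d) = 0 (H(c, d) = 0*(-4) = 0)
t(S) = 2*S
(H(-2, -7)*t(11))*(-70) = (0*(2*11))*(-70) = (0*22)*(-70) = 0*(-70) = 0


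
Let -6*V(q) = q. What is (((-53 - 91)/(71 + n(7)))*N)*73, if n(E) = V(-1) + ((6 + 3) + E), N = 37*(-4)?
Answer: 9334656/523 ≈ 17848.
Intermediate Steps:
V(q) = -q/6
N = -148
n(E) = 55/6 + E (n(E) = -1/6*(-1) + ((6 + 3) + E) = 1/6 + (9 + E) = 55/6 + E)
(((-53 - 91)/(71 + n(7)))*N)*73 = (((-53 - 91)/(71 + (55/6 + 7)))*(-148))*73 = (-144/(71 + 97/6)*(-148))*73 = (-144/523/6*(-148))*73 = (-144*6/523*(-148))*73 = -864/523*(-148)*73 = (127872/523)*73 = 9334656/523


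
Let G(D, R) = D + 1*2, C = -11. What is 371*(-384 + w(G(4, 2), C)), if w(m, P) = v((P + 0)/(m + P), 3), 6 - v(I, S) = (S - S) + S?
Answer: -141351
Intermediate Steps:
G(D, R) = 2 + D (G(D, R) = D + 2 = 2 + D)
v(I, S) = 6 - S (v(I, S) = 6 - ((S - S) + S) = 6 - (0 + S) = 6 - S)
w(m, P) = 3 (w(m, P) = 6 - 1*3 = 6 - 3 = 3)
371*(-384 + w(G(4, 2), C)) = 371*(-384 + 3) = 371*(-381) = -141351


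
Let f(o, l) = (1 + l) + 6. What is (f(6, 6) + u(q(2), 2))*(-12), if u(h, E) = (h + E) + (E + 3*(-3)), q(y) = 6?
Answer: -168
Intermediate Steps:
f(o, l) = 7 + l
u(h, E) = -9 + h + 2*E (u(h, E) = (E + h) + (E - 9) = (E + h) + (-9 + E) = -9 + h + 2*E)
(f(6, 6) + u(q(2), 2))*(-12) = ((7 + 6) + (-9 + 6 + 2*2))*(-12) = (13 + (-9 + 6 + 4))*(-12) = (13 + 1)*(-12) = 14*(-12) = -168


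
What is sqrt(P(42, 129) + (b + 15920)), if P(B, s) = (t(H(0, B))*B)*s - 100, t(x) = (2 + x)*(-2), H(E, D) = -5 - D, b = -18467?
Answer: sqrt(484973) ≈ 696.40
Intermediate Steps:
t(x) = -4 - 2*x
P(B, s) = -100 + B*s*(6 + 2*B) (P(B, s) = ((-4 - 2*(-5 - B))*B)*s - 100 = ((-4 + (10 + 2*B))*B)*s - 100 = ((6 + 2*B)*B)*s - 100 = (B*(6 + 2*B))*s - 100 = B*s*(6 + 2*B) - 100 = -100 + B*s*(6 + 2*B))
sqrt(P(42, 129) + (b + 15920)) = sqrt((-100 + 2*42*129*(3 + 42)) + (-18467 + 15920)) = sqrt((-100 + 2*42*129*45) - 2547) = sqrt((-100 + 487620) - 2547) = sqrt(487520 - 2547) = sqrt(484973)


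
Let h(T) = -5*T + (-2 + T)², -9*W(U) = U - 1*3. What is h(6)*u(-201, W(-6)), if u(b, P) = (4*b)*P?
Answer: 11256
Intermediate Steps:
W(U) = ⅓ - U/9 (W(U) = -(U - 1*3)/9 = -(U - 3)/9 = -(-3 + U)/9 = ⅓ - U/9)
h(T) = (-2 + T)² - 5*T
u(b, P) = 4*P*b
h(6)*u(-201, W(-6)) = ((-2 + 6)² - 5*6)*(4*(⅓ - ⅑*(-6))*(-201)) = (4² - 30)*(4*(⅓ + ⅔)*(-201)) = (16 - 30)*(4*1*(-201)) = -14*(-804) = 11256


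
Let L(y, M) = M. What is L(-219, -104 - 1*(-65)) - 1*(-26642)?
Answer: 26603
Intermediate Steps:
L(-219, -104 - 1*(-65)) - 1*(-26642) = (-104 - 1*(-65)) - 1*(-26642) = (-104 + 65) + 26642 = -39 + 26642 = 26603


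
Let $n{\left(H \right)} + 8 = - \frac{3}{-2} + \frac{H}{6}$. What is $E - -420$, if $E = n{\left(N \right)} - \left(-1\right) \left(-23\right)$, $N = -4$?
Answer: $\frac{2339}{6} \approx 389.83$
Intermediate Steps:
$n{\left(H \right)} = - \frac{13}{2} + \frac{H}{6}$ ($n{\left(H \right)} = -8 + \left(- \frac{3}{-2} + \frac{H}{6}\right) = -8 + \left(\left(-3\right) \left(- \frac{1}{2}\right) + H \frac{1}{6}\right) = -8 + \left(\frac{3}{2} + \frac{H}{6}\right) = - \frac{13}{2} + \frac{H}{6}$)
$E = - \frac{181}{6}$ ($E = \left(- \frac{13}{2} + \frac{1}{6} \left(-4\right)\right) - \left(-1\right) \left(-23\right) = \left(- \frac{13}{2} - \frac{2}{3}\right) - 23 = - \frac{43}{6} - 23 = - \frac{181}{6} \approx -30.167$)
$E - -420 = - \frac{181}{6} - -420 = - \frac{181}{6} + 420 = \frac{2339}{6}$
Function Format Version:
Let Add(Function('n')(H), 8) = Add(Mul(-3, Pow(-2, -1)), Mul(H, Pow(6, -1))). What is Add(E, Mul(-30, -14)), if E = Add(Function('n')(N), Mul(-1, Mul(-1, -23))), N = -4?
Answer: Rational(2339, 6) ≈ 389.83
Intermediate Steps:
Function('n')(H) = Add(Rational(-13, 2), Mul(Rational(1, 6), H)) (Function('n')(H) = Add(-8, Add(Mul(-3, Pow(-2, -1)), Mul(H, Pow(6, -1)))) = Add(-8, Add(Mul(-3, Rational(-1, 2)), Mul(H, Rational(1, 6)))) = Add(-8, Add(Rational(3, 2), Mul(Rational(1, 6), H))) = Add(Rational(-13, 2), Mul(Rational(1, 6), H)))
E = Rational(-181, 6) (E = Add(Add(Rational(-13, 2), Mul(Rational(1, 6), -4)), Mul(-1, Mul(-1, -23))) = Add(Add(Rational(-13, 2), Rational(-2, 3)), Mul(-1, 23)) = Add(Rational(-43, 6), -23) = Rational(-181, 6) ≈ -30.167)
Add(E, Mul(-30, -14)) = Add(Rational(-181, 6), Mul(-30, -14)) = Add(Rational(-181, 6), 420) = Rational(2339, 6)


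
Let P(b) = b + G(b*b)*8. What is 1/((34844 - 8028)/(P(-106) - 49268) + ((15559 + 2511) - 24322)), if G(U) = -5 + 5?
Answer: -24687/154356532 ≈ -0.00015993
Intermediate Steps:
G(U) = 0
P(b) = b (P(b) = b + 0*8 = b + 0 = b)
1/((34844 - 8028)/(P(-106) - 49268) + ((15559 + 2511) - 24322)) = 1/((34844 - 8028)/(-106 - 49268) + ((15559 + 2511) - 24322)) = 1/(26816/(-49374) + (18070 - 24322)) = 1/(26816*(-1/49374) - 6252) = 1/(-13408/24687 - 6252) = 1/(-154356532/24687) = -24687/154356532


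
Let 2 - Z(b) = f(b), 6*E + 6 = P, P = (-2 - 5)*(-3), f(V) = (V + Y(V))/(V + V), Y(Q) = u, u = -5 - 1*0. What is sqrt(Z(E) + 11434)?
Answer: sqrt(45746)/2 ≈ 106.94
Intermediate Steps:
u = -5 (u = -5 + 0 = -5)
Y(Q) = -5
f(V) = (-5 + V)/(2*V) (f(V) = (V - 5)/(V + V) = (-5 + V)/((2*V)) = (-5 + V)*(1/(2*V)) = (-5 + V)/(2*V))
P = 21 (P = -7*(-3) = 21)
E = 5/2 (E = -1 + (1/6)*21 = -1 + 7/2 = 5/2 ≈ 2.5000)
Z(b) = 2 - (-5 + b)/(2*b)
sqrt(Z(E) + 11434) = sqrt((5 + 3*(5/2))/(2*(5/2)) + 11434) = sqrt((1/2)*(2/5)*(5 + 15/2) + 11434) = sqrt((1/2)*(2/5)*(25/2) + 11434) = sqrt(5/2 + 11434) = sqrt(22873/2) = sqrt(45746)/2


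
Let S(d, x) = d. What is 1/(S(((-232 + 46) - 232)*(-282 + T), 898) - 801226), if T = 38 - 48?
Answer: -1/679170 ≈ -1.4724e-6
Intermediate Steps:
T = -10
1/(S(((-232 + 46) - 232)*(-282 + T), 898) - 801226) = 1/(((-232 + 46) - 232)*(-282 - 10) - 801226) = 1/((-186 - 232)*(-292) - 801226) = 1/(-418*(-292) - 801226) = 1/(122056 - 801226) = 1/(-679170) = -1/679170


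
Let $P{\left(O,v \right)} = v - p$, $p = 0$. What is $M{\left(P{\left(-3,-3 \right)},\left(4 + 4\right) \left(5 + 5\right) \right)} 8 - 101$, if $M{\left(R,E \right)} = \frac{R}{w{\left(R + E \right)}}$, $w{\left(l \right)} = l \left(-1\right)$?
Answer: $- \frac{7753}{77} \approx -100.69$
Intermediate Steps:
$w{\left(l \right)} = - l$
$P{\left(O,v \right)} = v$ ($P{\left(O,v \right)} = v - 0 = v + 0 = v$)
$M{\left(R,E \right)} = \frac{R}{- E - R}$ ($M{\left(R,E \right)} = \frac{R}{\left(-1\right) \left(R + E\right)} = \frac{R}{\left(-1\right) \left(E + R\right)} = \frac{R}{- E - R}$)
$M{\left(P{\left(-3,-3 \right)},\left(4 + 4\right) \left(5 + 5\right) \right)} 8 - 101 = \left(-1\right) \left(-3\right) \frac{1}{\left(4 + 4\right) \left(5 + 5\right) - 3} \cdot 8 - 101 = \left(-1\right) \left(-3\right) \frac{1}{8 \cdot 10 - 3} \cdot 8 - 101 = \left(-1\right) \left(-3\right) \frac{1}{80 - 3} \cdot 8 - 101 = \left(-1\right) \left(-3\right) \frac{1}{77} \cdot 8 - 101 = \frac{3}{77} \cdot 8 - 101 = \frac{24}{77} - 101 = - \frac{7753}{77}$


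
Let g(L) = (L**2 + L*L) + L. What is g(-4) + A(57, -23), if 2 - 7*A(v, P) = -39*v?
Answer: 2421/7 ≈ 345.86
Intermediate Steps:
g(L) = L + 2*L**2 (g(L) = (L**2 + L**2) + L = 2*L**2 + L = L + 2*L**2)
A(v, P) = 2/7 + 39*v/7 (A(v, P) = 2/7 - (-39)*v/7 = 2/7 + 39*v/7)
g(-4) + A(57, -23) = -4*(1 + 2*(-4)) + (2/7 + (39/7)*57) = -4*(1 - 8) + (2/7 + 2223/7) = -4*(-7) + 2225/7 = 28 + 2225/7 = 2421/7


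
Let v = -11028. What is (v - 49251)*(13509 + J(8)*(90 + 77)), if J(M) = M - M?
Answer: -814309011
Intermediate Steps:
J(M) = 0
(v - 49251)*(13509 + J(8)*(90 + 77)) = (-11028 - 49251)*(13509 + 0*(90 + 77)) = -60279*(13509 + 0*167) = -60279*(13509 + 0) = -60279*13509 = -814309011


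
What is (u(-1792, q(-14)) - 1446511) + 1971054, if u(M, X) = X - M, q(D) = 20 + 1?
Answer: 526356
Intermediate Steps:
q(D) = 21
(u(-1792, q(-14)) - 1446511) + 1971054 = ((21 - 1*(-1792)) - 1446511) + 1971054 = ((21 + 1792) - 1446511) + 1971054 = (1813 - 1446511) + 1971054 = -1444698 + 1971054 = 526356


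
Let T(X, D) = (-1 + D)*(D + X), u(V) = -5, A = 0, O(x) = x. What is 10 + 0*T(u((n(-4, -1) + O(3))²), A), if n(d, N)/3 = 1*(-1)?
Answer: 10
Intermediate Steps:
n(d, N) = -3 (n(d, N) = 3*(1*(-1)) = 3*(-1) = -3)
10 + 0*T(u((n(-4, -1) + O(3))²), A) = 10 + 0*(0² - 1*0 - 1*(-5) + 0*(-5)) = 10 + 0*(0 + 0 + 5 + 0) = 10 + 0*5 = 10 + 0 = 10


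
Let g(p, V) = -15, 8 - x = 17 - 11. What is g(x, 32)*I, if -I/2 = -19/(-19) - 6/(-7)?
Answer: 390/7 ≈ 55.714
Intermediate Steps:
x = 2 (x = 8 - (17 - 11) = 8 - 1*6 = 8 - 6 = 2)
I = -26/7 (I = -2*(-19/(-19) - 6/(-7)) = -2*(-19*(-1/19) - 6*(-⅐)) = -2*(1 + 6/7) = -2*13/7 = -26/7 ≈ -3.7143)
g(x, 32)*I = -15*(-26/7) = 390/7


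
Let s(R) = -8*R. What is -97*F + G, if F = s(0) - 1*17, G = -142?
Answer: 1507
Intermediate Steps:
F = -17 (F = -8*0 - 1*17 = 0 - 17 = -17)
-97*F + G = -97*(-17) - 142 = 1649 - 142 = 1507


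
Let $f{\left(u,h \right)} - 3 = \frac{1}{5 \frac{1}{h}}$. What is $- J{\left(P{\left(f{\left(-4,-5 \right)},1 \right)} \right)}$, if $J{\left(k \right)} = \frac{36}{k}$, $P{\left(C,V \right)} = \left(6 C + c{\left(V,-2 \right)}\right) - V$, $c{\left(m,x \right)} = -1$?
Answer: $- \frac{18}{5} \approx -3.6$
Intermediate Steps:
$f{\left(u,h \right)} = 3 + \frac{h}{5}$ ($f{\left(u,h \right)} = 3 + \frac{1}{5 \frac{1}{h}} = 3 + \frac{h}{5}$)
$P{\left(C,V \right)} = -1 - V + 6 C$ ($P{\left(C,V \right)} = \left(6 C - 1\right) - V = \left(-1 + 6 C\right) - V = -1 - V + 6 C$)
$- J{\left(P{\left(f{\left(-4,-5 \right)},1 \right)} \right)} = - \frac{36}{-1 - 1 + 6 \left(3 + \frac{1}{5} \left(-5\right)\right)} = - \frac{36}{-1 - 1 + 6 \left(3 - 1\right)} = - \frac{36}{-1 - 1 + 6 \cdot 2} = - \frac{36}{-1 - 1 + 12} = - \frac{36}{10} = \left(-1\right) \frac{18}{5} = - \frac{18}{5}$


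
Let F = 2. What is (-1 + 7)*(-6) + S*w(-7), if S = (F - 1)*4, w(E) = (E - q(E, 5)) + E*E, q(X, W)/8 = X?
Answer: 356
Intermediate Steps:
q(X, W) = 8*X
w(E) = E**2 - 7*E (w(E) = (E - 8*E) + E*E = (E - 8*E) + E**2 = -7*E + E**2 = E**2 - 7*E)
S = 4 (S = (2 - 1)*4 = 1*4 = 4)
(-1 + 7)*(-6) + S*w(-7) = (-1 + 7)*(-6) + 4*(-7*(-7 - 7)) = 6*(-6) + 4*(-7*(-14)) = -36 + 4*98 = -36 + 392 = 356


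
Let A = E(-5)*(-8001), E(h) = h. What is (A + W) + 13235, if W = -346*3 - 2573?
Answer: 49629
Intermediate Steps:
W = -3611 (W = -1038 - 2573 = -3611)
A = 40005 (A = -5*(-8001) = 40005)
(A + W) + 13235 = (40005 - 3611) + 13235 = 36394 + 13235 = 49629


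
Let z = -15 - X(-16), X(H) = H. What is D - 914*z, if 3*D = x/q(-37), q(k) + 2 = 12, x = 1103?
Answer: -26317/30 ≈ -877.23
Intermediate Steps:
q(k) = 10 (q(k) = -2 + 12 = 10)
D = 1103/30 (D = (1103/10)/3 = (1103*(⅒))/3 = (⅓)*(1103/10) = 1103/30 ≈ 36.767)
z = 1 (z = -15 - 1*(-16) = -15 + 16 = 1)
D - 914*z = 1103/30 - 914*1 = 1103/30 - 914 = -26317/30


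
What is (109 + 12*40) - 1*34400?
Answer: -33811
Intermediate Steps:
(109 + 12*40) - 1*34400 = (109 + 480) - 34400 = 589 - 34400 = -33811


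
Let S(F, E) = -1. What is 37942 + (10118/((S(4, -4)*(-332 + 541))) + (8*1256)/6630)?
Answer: 26255054416/692835 ≈ 37895.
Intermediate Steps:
37942 + (10118/((S(4, -4)*(-332 + 541))) + (8*1256)/6630) = 37942 + (10118/((-(-332 + 541))) + (8*1256)/6630) = 37942 + (10118/((-1*209)) + 10048*(1/6630)) = 37942 + (10118/(-209) + 5024/3315) = 37942 + (10118*(-1/209) + 5024/3315) = 37942 + (-10118/209 + 5024/3315) = 37942 - 32491154/692835 = 26255054416/692835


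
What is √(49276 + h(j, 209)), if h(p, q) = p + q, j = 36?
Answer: √49521 ≈ 222.53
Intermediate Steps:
√(49276 + h(j, 209)) = √(49276 + (36 + 209)) = √(49276 + 245) = √49521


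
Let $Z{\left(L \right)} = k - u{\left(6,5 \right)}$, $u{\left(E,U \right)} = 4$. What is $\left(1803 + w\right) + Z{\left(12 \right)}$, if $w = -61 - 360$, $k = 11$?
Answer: $1389$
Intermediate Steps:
$w = -421$
$Z{\left(L \right)} = 7$ ($Z{\left(L \right)} = 11 - 4 = 7$)
$\left(1803 + w\right) + Z{\left(12 \right)} = \left(1803 - 421\right) + 7 = 1382 + 7 = 1389$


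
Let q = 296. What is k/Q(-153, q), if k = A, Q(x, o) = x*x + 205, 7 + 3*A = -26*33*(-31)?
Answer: 26591/70842 ≈ 0.37536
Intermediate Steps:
A = 26591/3 (A = -7/3 + (-26*33*(-31))/3 = -7/3 + (-858*(-31))/3 = -7/3 + (⅓)*26598 = -7/3 + 8866 = 26591/3 ≈ 8863.7)
Q(x, o) = 205 + x² (Q(x, o) = x² + 205 = 205 + x²)
k = 26591/3 ≈ 8863.7
k/Q(-153, q) = 26591/(3*(205 + (-153)²)) = 26591/(3*(205 + 23409)) = (26591/3)/23614 = (26591/3)*(1/23614) = 26591/70842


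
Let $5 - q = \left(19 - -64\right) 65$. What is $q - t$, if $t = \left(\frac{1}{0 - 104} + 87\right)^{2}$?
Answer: $- \frac{140146449}{10816} \approx -12957.0$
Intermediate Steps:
$t = \frac{81848209}{10816}$ ($t = \left(\frac{1}{-104} + 87\right)^{2} = \left(- \frac{1}{104} + 87\right)^{2} = \left(\frac{9047}{104}\right)^{2} = \frac{81848209}{10816} \approx 7567.3$)
$q = -5390$ ($q = 5 - \left(19 - -64\right) 65 = 5 - \left(19 + 64\right) 65 = 5 - 83 \cdot 65 = 5 - 5395 = -5390$)
$q - t = -5390 - \frac{81848209}{10816} = - \frac{140146449}{10816}$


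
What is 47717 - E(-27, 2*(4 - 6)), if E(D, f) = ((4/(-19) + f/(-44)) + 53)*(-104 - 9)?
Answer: 11221729/209 ≈ 53693.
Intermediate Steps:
E(D, f) = -113339/19 + 113*f/44 (E(D, f) = ((4*(-1/19) + f*(-1/44)) + 53)*(-113) = ((-4/19 - f/44) + 53)*(-113) = (1003/19 - f/44)*(-113) = -113339/19 + 113*f/44)
47717 - E(-27, 2*(4 - 6)) = 47717 - (-113339/19 + 113*(2*(4 - 6))/44) = 47717 - (-113339/19 + 113*(2*(-2))/44) = 47717 - (-113339/19 + (113/44)*(-4)) = 47717 - (-113339/19 - 113/11) = 47717 - 1*(-1248876/209) = 47717 + 1248876/209 = 11221729/209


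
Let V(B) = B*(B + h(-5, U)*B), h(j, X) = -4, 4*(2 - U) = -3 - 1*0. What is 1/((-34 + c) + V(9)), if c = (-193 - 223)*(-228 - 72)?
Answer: 1/124523 ≈ 8.0306e-6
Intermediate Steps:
U = 11/4 (U = 2 - (-3 - 1*0)/4 = 2 - (-3 + 0)/4 = 2 - ¼*(-3) = 2 + ¾ = 11/4 ≈ 2.7500)
c = 124800 (c = -416*(-300) = 124800)
V(B) = -3*B² (V(B) = B*(B - 4*B) = B*(-3*B) = -3*B²)
1/((-34 + c) + V(9)) = 1/((-34 + 124800) - 3*9²) = 1/(124766 - 3*81) = 1/(124766 - 243) = 1/124523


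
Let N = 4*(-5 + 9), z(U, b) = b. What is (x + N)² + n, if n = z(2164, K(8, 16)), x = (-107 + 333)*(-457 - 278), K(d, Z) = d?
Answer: 27587216844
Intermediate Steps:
x = -166110 (x = 226*(-735) = -166110)
N = 16 (N = 4*4 = 16)
n = 8
(x + N)² + n = (-166110 + 16)² + 8 = (-166094)² + 8 = 27587216836 + 8 = 27587216844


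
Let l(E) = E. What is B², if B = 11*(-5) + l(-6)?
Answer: 3721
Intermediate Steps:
B = -61 (B = 11*(-5) - 6 = -55 - 6 = -61)
B² = (-61)² = 3721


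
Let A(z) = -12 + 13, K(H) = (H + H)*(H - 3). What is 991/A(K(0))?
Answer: 991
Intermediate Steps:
K(H) = 2*H*(-3 + H) (K(H) = (2*H)*(-3 + H) = 2*H*(-3 + H))
A(z) = 1
991/A(K(0)) = 991/1 = 991*1 = 991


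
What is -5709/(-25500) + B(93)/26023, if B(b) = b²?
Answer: 123038269/221195500 ≈ 0.55624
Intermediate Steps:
-5709/(-25500) + B(93)/26023 = -5709/(-25500) + 93²/26023 = -5709*(-1/25500) + 8649*(1/26023) = 1903/8500 + 8649/26023 = 123038269/221195500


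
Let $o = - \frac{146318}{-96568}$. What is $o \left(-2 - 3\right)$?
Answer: $- \frac{365795}{48284} \approx -7.5759$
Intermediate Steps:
$o = \frac{73159}{48284}$ ($o = \left(-146318\right) \left(- \frac{1}{96568}\right) = \frac{73159}{48284} \approx 1.5152$)
$o \left(-2 - 3\right) = \frac{73159 \left(-2 - 3\right)}{48284} = \frac{73159}{48284} \left(-5\right) = - \frac{365795}{48284}$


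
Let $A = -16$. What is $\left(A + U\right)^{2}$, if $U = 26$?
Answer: $100$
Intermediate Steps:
$\left(A + U\right)^{2} = \left(-16 + 26\right)^{2} = 10^{2} = 100$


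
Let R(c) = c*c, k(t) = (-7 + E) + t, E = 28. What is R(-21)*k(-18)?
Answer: 1323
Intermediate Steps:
k(t) = 21 + t (k(t) = (-7 + 28) + t = 21 + t)
R(c) = c**2
R(-21)*k(-18) = (-21)**2*(21 - 18) = 441*3 = 1323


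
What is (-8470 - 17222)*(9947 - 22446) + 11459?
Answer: 321135767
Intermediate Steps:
(-8470 - 17222)*(9947 - 22446) + 11459 = -25692*(-12499) + 11459 = 321124308 + 11459 = 321135767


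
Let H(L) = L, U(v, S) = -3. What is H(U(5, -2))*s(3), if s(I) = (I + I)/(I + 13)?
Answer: -9/8 ≈ -1.1250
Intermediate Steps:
s(I) = 2*I/(13 + I) (s(I) = (2*I)/(13 + I) = 2*I/(13 + I))
H(U(5, -2))*s(3) = -6*3/(13 + 3) = -6*3/16 = -3*3/8 = -9/8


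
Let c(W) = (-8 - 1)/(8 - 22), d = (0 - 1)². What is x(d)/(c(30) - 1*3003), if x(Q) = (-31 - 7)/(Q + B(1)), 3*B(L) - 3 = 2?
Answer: 133/28022 ≈ 0.0047463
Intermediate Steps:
B(L) = 5/3 (B(L) = 1 + (⅓)*2 = 1 + ⅔ = 5/3)
d = 1 (d = (-1)² = 1)
c(W) = 9/14 (c(W) = -9/(-14) = -9*(-1/14) = 9/14)
x(Q) = -38/(5/3 + Q) (x(Q) = (-31 - 7)/(Q + 5/3) = -38/(5/3 + Q))
x(d)/(c(30) - 1*3003) = (-114/(5 + 3*1))/(9/14 - 1*3003) = (-114/(5 + 3))/(9/14 - 3003) = (-114/8)/(-42033/14) = -114*⅛*(-14/42033) = -57/4*(-14/42033) = 133/28022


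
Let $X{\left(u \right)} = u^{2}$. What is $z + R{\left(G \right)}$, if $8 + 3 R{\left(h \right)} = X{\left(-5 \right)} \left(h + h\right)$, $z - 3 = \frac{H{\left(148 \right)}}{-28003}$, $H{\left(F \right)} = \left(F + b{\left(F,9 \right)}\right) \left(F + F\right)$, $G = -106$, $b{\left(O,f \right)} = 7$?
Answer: $- \frac{148525537}{84009} \approx -1768.0$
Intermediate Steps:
$H{\left(F \right)} = 2 F \left(7 + F\right)$ ($H{\left(F \right)} = \left(F + 7\right) \left(F + F\right) = \left(7 + F\right) 2 F = 2 F \left(7 + F\right)$)
$z = \frac{38129}{28003}$ ($z = 3 + \frac{2 \cdot 148 \left(7 + 148\right)}{-28003} = 3 + 2 \cdot 148 \cdot 155 \left(- \frac{1}{28003}\right) = 3 + 45880 \left(- \frac{1}{28003}\right) = 3 - \frac{45880}{28003} = \frac{38129}{28003} \approx 1.3616$)
$R{\left(h \right)} = - \frac{8}{3} + \frac{50 h}{3}$ ($R{\left(h \right)} = - \frac{8}{3} + \frac{\left(-5\right)^{2} \left(h + h\right)}{3} = - \frac{8}{3} + \frac{25 \cdot 2 h}{3} = - \frac{8}{3} + \frac{50 h}{3}$)
$z + R{\left(G \right)} = \frac{38129}{28003} + \left(- \frac{8}{3} + \frac{50}{3} \left(-106\right)\right) = \frac{38129}{28003} - \frac{5308}{3} = - \frac{148525537}{84009}$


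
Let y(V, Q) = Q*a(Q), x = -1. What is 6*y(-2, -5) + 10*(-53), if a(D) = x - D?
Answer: -650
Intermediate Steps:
a(D) = -1 - D
y(V, Q) = Q*(-1 - Q)
6*y(-2, -5) + 10*(-53) = 6*(-1*(-5)*(1 - 5)) + 10*(-53) = 6*(-1*(-5)*(-4)) - 530 = 6*(-20) - 530 = -120 - 530 = -650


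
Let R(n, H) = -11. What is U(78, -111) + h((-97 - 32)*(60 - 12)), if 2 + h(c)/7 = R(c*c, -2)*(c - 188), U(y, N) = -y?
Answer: 491168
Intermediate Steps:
h(c) = 14462 - 77*c (h(c) = -14 + 7*(-11*(c - 188)) = -14 + 7*(-11*(-188 + c)) = -14 + 7*(2068 - 11*c) = -14 + (14476 - 77*c) = 14462 - 77*c)
U(78, -111) + h((-97 - 32)*(60 - 12)) = -1*78 + (14462 - 77*(-97 - 32)*(60 - 12)) = -78 + (14462 - (-9933)*48) = -78 + (14462 - 77*(-6192)) = -78 + (14462 + 476784) = -78 + 491246 = 491168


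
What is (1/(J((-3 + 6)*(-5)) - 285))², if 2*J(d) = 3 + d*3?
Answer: 1/93636 ≈ 1.0680e-5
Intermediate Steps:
J(d) = 3/2 + 3*d/2 (J(d) = (3 + d*3)/2 = (3 + 3*d)/2 = 3/2 + 3*d/2)
(1/(J((-3 + 6)*(-5)) - 285))² = (1/((3/2 + 3*((-3 + 6)*(-5))/2) - 285))² = (1/((3/2 + 3*(3*(-5))/2) - 285))² = (1/((3/2 + (3/2)*(-15)) - 285))² = (1/((3/2 - 45/2) - 285))² = (1/(-21 - 285))² = (1/(-306))² = (-1/306)² = 1/93636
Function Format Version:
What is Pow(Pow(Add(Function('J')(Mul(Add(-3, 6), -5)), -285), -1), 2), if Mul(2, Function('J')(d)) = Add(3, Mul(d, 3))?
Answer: Rational(1, 93636) ≈ 1.0680e-5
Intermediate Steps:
Function('J')(d) = Add(Rational(3, 2), Mul(Rational(3, 2), d)) (Function('J')(d) = Mul(Rational(1, 2), Add(3, Mul(d, 3))) = Mul(Rational(1, 2), Add(3, Mul(3, d))) = Add(Rational(3, 2), Mul(Rational(3, 2), d)))
Pow(Pow(Add(Function('J')(Mul(Add(-3, 6), -5)), -285), -1), 2) = Pow(Pow(Add(Add(Rational(3, 2), Mul(Rational(3, 2), Mul(Add(-3, 6), -5))), -285), -1), 2) = Pow(Pow(Add(Add(Rational(3, 2), Mul(Rational(3, 2), Mul(3, -5))), -285), -1), 2) = Pow(Pow(Add(Add(Rational(3, 2), Mul(Rational(3, 2), -15)), -285), -1), 2) = Pow(Pow(Add(Add(Rational(3, 2), Rational(-45, 2)), -285), -1), 2) = Pow(Pow(Add(-21, -285), -1), 2) = Pow(Pow(-306, -1), 2) = Pow(Rational(-1, 306), 2) = Rational(1, 93636)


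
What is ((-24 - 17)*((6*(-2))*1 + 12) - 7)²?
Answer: 49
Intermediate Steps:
((-24 - 17)*((6*(-2))*1 + 12) - 7)² = (-41*(-12*1 + 12) - 7)² = (-41*(-12 + 12) - 7)² = (-41*0 - 7)² = (0 - 7)² = (-7)² = 49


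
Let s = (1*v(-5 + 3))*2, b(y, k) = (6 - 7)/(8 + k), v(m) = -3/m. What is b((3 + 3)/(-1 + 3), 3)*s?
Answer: -3/11 ≈ -0.27273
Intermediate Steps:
b(y, k) = -1/(8 + k)
s = 3 (s = (1*(-3/(-5 + 3)))*2 = (1*(-3/(-2)))*2 = (1*(-3*(-1/2)))*2 = (1*(3/2))*2 = (3/2)*2 = 3)
b((3 + 3)/(-1 + 3), 3)*s = -1/(8 + 3)*3 = -1/11*3 = -3/11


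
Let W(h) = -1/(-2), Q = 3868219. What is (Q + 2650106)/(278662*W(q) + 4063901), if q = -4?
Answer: 592575/382112 ≈ 1.5508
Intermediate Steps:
W(h) = ½ (W(h) = -1*(-½) = ½)
(Q + 2650106)/(278662*W(q) + 4063901) = (3868219 + 2650106)/(278662*(½) + 4063901) = 6518325/(139331 + 4063901) = 6518325/4203232 = 6518325*(1/4203232) = 592575/382112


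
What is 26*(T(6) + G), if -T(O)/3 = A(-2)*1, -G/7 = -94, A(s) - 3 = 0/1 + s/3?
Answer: 16926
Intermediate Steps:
A(s) = 3 + s/3 (A(s) = 3 + (0/1 + s/3) = 3 + (0*1 + s*(1/3)) = 3 + (0 + s/3) = 3 + s/3)
G = 658 (G = -7*(-94) = 658)
T(O) = -7 (T(O) = -3*(3 + (1/3)*(-2)) = -3*(3 - 2/3) = -7)
26*(T(6) + G) = 26*(-7 + 658) = 26*651 = 16926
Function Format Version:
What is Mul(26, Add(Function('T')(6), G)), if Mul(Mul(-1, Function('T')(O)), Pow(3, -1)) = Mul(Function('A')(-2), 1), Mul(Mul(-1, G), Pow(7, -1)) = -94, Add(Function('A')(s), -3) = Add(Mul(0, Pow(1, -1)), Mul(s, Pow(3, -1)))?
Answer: 16926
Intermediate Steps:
Function('A')(s) = Add(3, Mul(Rational(1, 3), s)) (Function('A')(s) = Add(3, Add(Mul(0, Pow(1, -1)), Mul(s, Pow(3, -1)))) = Add(3, Add(Mul(0, 1), Mul(s, Rational(1, 3)))) = Add(3, Add(0, Mul(Rational(1, 3), s))) = Add(3, Mul(Rational(1, 3), s)))
G = 658 (G = Mul(-7, -94) = 658)
Function('T')(O) = -7 (Function('T')(O) = Mul(-3, Mul(Add(3, Mul(Rational(1, 3), -2)), 1)) = Mul(-3, Mul(Add(3, Rational(-2, 3)), 1)) = Mul(-3, Mul(Rational(7, 3), 1)) = Mul(-3, Rational(7, 3)) = -7)
Mul(26, Add(Function('T')(6), G)) = Mul(26, Add(-7, 658)) = Mul(26, 651) = 16926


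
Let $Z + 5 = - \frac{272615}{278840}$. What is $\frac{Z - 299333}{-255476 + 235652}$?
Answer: $\frac{16693536107}{1105544832} \approx 15.1$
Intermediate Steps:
$Z = - \frac{333363}{55768}$ ($Z = -5 - \frac{272615}{278840} = -5 - \frac{54523}{55768} = - \frac{333363}{55768} \approx -5.9777$)
$\frac{Z - 299333}{-255476 + 235652} = \frac{- \frac{333363}{55768} - 299333}{-255476 + 235652} = - \frac{16693536107}{55768 \left(-19824\right)} = \left(- \frac{16693536107}{55768}\right) \left(- \frac{1}{19824}\right) = \frac{16693536107}{1105544832}$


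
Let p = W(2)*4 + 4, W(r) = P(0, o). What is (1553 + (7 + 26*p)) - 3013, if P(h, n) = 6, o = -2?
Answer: -725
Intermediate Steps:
W(r) = 6
p = 28 (p = 6*4 + 4 = 24 + 4 = 28)
(1553 + (7 + 26*p)) - 3013 = (1553 + (7 + 26*28)) - 3013 = (1553 + (7 + 728)) - 3013 = (1553 + 735) - 3013 = 2288 - 3013 = -725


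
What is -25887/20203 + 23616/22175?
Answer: -96930177/448001525 ≈ -0.21636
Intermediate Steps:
-25887/20203 + 23616/22175 = -96930177/448001525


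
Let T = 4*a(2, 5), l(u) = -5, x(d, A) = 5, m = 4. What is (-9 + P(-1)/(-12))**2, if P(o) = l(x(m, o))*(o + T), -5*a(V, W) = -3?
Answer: 10201/144 ≈ 70.840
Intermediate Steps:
a(V, W) = 3/5 (a(V, W) = -1/5*(-3) = 3/5)
T = 12/5 (T = 4*(3/5) = 12/5 ≈ 2.4000)
P(o) = -12 - 5*o (P(o) = -5*(o + 12/5) = -5*(12/5 + o) = -12 - 5*o)
(-9 + P(-1)/(-12))**2 = (-9 + (-12 - 5*(-1))/(-12))**2 = (-9 + (-12 + 5)*(-1/12))**2 = (-9 - 7*(-1/12))**2 = (-9 + 7/12)**2 = (-101/12)**2 = 10201/144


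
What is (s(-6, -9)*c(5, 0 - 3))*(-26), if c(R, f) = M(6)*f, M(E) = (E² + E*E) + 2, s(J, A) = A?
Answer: -51948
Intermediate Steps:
M(E) = 2 + 2*E² (M(E) = (E² + E²) + 2 = 2*E² + 2 = 2 + 2*E²)
c(R, f) = 74*f (c(R, f) = (2 + 2*6²)*f = (2 + 2*36)*f = (2 + 72)*f = 74*f)
(s(-6, -9)*c(5, 0 - 3))*(-26) = -666*(0 - 3)*(-26) = -666*(-3)*(-26) = -9*(-222)*(-26) = 1998*(-26) = -51948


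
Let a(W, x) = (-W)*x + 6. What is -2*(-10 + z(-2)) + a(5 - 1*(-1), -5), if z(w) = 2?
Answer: 52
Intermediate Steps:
a(W, x) = 6 - W*x (a(W, x) = -W*x + 6 = 6 - W*x)
-2*(-10 + z(-2)) + a(5 - 1*(-1), -5) = -2*(-10 + 2) + (6 - 1*(5 - 1*(-1))*(-5)) = -2*(-8) + (6 - 1*(5 + 1)*(-5)) = 16 + (6 - 1*6*(-5)) = 16 + (6 + 30) = 16 + 36 = 52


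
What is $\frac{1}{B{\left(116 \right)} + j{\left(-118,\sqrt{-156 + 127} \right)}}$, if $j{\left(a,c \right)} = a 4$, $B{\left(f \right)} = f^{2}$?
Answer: $\frac{1}{12984} \approx 7.7018 \cdot 10^{-5}$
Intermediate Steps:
$j{\left(a,c \right)} = 4 a$
$\frac{1}{B{\left(116 \right)} + j{\left(-118,\sqrt{-156 + 127} \right)}} = \frac{1}{116^{2} + 4 \left(-118\right)} = \frac{1}{13456 - 472} = \frac{1}{12984}$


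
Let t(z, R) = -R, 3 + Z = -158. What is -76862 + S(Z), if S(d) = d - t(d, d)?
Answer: -77184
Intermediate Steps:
Z = -161 (Z = -3 - 158 = -161)
S(d) = 2*d (S(d) = d - (-1)*d = d + d = 2*d)
-76862 + S(Z) = -76862 + 2*(-161) = -76862 - 322 = -77184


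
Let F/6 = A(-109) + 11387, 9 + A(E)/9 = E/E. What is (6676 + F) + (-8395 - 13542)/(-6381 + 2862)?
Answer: 262419691/3519 ≈ 74572.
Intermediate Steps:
A(E) = -72 (A(E) = -81 + 9*(E/E) = -81 + 9*1 = -81 + 9 = -72)
F = 67890 (F = 6*(-72 + 11387) = 6*11315 = 67890)
(6676 + F) + (-8395 - 13542)/(-6381 + 2862) = (6676 + 67890) + (-8395 - 13542)/(-6381 + 2862) = 74566 - 21937/(-3519) = 74566 - 21937*(-1/3519) = 74566 + 21937/3519 = 262419691/3519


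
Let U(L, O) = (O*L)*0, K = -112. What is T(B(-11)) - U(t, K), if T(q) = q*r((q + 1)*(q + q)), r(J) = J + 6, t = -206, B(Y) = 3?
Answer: 90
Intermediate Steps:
U(L, O) = 0 (U(L, O) = (L*O)*0 = 0)
r(J) = 6 + J
T(q) = q*(6 + 2*q*(1 + q)) (T(q) = q*(6 + (q + 1)*(q + q)) = q*(6 + (1 + q)*(2*q)) = q*(6 + 2*q*(1 + q)))
T(B(-11)) - U(t, K) = 2*3*(3 + 3*(1 + 3)) - 1*0 = 2*3*(3 + 3*4) + 0 = 2*3*(3 + 12) + 0 = 2*3*15 + 0 = 90 + 0 = 90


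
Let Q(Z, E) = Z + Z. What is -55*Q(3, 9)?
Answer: -330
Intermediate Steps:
Q(Z, E) = 2*Z
-55*Q(3, 9) = -110*3 = -55*6 = -330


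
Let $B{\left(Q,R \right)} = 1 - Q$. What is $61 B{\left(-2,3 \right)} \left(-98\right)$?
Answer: $-17934$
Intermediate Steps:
$61 B{\left(-2,3 \right)} \left(-98\right) = 61 \left(1 - -2\right) \left(-98\right) = 61 \left(1 + 2\right) \left(-98\right) = 61 \cdot 3 \left(-98\right) = 183 \left(-98\right) = -17934$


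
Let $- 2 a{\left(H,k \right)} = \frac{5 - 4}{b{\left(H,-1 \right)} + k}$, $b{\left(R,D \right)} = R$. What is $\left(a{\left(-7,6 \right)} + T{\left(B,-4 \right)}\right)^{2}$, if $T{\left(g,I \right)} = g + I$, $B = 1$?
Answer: $\frac{25}{4} \approx 6.25$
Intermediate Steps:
$a{\left(H,k \right)} = - \frac{1}{2 \left(H + k\right)}$ ($a{\left(H,k \right)} = - \frac{\left(5 - 4\right) \frac{1}{H + k}}{2} = - \frac{1 \frac{1}{H + k}}{2} = - \frac{1}{2 \left(H + k\right)}$)
$T{\left(g,I \right)} = I + g$
$\left(a{\left(-7,6 \right)} + T{\left(B,-4 \right)}\right)^{2} = \left(- \frac{1}{2 \left(-7\right) + 2 \cdot 6} + \left(-4 + 1\right)\right)^{2} = \left(- \frac{1}{-14 + 12} - 3\right)^{2} = \left(- \frac{1}{-2} - 3\right)^{2} = \left(\left(-1\right) \left(- \frac{1}{2}\right) - 3\right)^{2} = \left(\frac{1}{2} - 3\right)^{2} = \left(- \frac{5}{2}\right)^{2} = \frac{25}{4}$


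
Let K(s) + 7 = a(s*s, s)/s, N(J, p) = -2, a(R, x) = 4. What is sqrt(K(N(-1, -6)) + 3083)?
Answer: sqrt(3074) ≈ 55.444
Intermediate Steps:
K(s) = -7 + 4/s
sqrt(K(N(-1, -6)) + 3083) = sqrt((-7 + 4/(-2)) + 3083) = sqrt((-7 + 4*(-1/2)) + 3083) = sqrt((-7 - 2) + 3083) = sqrt(-9 + 3083) = sqrt(3074)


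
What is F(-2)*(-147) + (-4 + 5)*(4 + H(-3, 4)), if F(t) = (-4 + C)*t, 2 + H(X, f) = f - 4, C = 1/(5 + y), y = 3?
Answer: -4549/4 ≈ -1137.3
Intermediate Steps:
C = ⅛ (C = 1/(5 + 3) = 1/8 = ⅛ ≈ 0.12500)
H(X, f) = -6 + f (H(X, f) = -2 + (f - 4) = -2 + (-4 + f) = -6 + f)
F(t) = -31*t/8 (F(t) = (-4 + ⅛)*t = -31*t/8)
F(-2)*(-147) + (-4 + 5)*(4 + H(-3, 4)) = -31/8*(-2)*(-147) + (-4 + 5)*(4 + (-6 + 4)) = (31/4)*(-147) + 1*(4 - 2) = -4557/4 + 1*2 = -4557/4 + 2 = -4549/4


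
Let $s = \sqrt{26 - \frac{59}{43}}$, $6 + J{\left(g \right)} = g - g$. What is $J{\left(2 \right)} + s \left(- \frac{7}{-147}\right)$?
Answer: $-6 + \frac{\sqrt{45537}}{903} \approx -5.7637$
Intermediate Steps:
$J{\left(g \right)} = -6$ ($J{\left(g \right)} = -6 + \left(g - g\right) = -6 + 0 = -6$)
$s = \frac{\sqrt{45537}}{43}$ ($s = \sqrt{26 - \frac{59}{43}} = \sqrt{\frac{1059}{43}} = \frac{\sqrt{45537}}{43} \approx 4.9627$)
$J{\left(2 \right)} + s \left(- \frac{7}{-147}\right) = -6 + \frac{\sqrt{45537}}{43} \left(- \frac{7}{-147}\right) = -6 + \frac{\sqrt{45537}}{43} \left(\left(-7\right) \left(- \frac{1}{147}\right)\right) = -6 + \frac{\sqrt{45537}}{43} \cdot \frac{1}{21} = -6 + \frac{\sqrt{45537}}{903}$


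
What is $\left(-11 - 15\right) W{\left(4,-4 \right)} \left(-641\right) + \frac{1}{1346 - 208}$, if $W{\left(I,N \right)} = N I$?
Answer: $- \frac{303454527}{1138} \approx -2.6666 \cdot 10^{5}$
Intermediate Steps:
$W{\left(I,N \right)} = I N$
$\left(-11 - 15\right) W{\left(4,-4 \right)} \left(-641\right) + \frac{1}{1346 - 208} = \left(-11 - 15\right) 4 \left(-4\right) \left(-641\right) + \frac{1}{1346 - 208} = \left(-26\right) \left(-16\right) \left(-641\right) + \frac{1}{1138} = 416 \left(-641\right) + \frac{1}{1138} = -266656 + \frac{1}{1138} = - \frac{303454527}{1138}$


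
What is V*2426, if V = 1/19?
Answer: 2426/19 ≈ 127.68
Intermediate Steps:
V = 1/19 ≈ 0.052632
V*2426 = (1/19)*2426 = 2426/19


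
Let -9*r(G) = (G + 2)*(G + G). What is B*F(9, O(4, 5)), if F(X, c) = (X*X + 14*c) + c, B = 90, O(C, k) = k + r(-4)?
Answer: 11640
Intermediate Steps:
r(G) = -2*G*(2 + G)/9 (r(G) = -(G + 2)*(G + G)/9 = -(2 + G)*2*G/9 = -2*G*(2 + G)/9)
O(C, k) = -16/9 + k (O(C, k) = k - 2/9*(-4)*(2 - 4) = k - 2/9*(-4)*(-2) = k - 16/9 = -16/9 + k)
F(X, c) = X² + 15*c (F(X, c) = (X² + 14*c) + c = X² + 15*c)
B*F(9, O(4, 5)) = 90*(9² + 15*(-16/9 + 5)) = 90*(81 + 15*(29/9)) = 90*(81 + 145/3) = 90*(388/3) = 11640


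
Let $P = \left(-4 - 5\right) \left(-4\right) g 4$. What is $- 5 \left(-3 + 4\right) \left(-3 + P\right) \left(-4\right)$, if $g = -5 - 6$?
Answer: $-31740$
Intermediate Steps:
$g = -11$ ($g = -5 - 6 = -11$)
$P = -1584$ ($P = \left(-4 - 5\right) \left(-4\right) \left(-11\right) 4 = \left(-9\right) \left(-4\right) \left(-11\right) 4 = 36 \left(-11\right) 4 = \left(-396\right) 4 = -1584$)
$- 5 \left(-3 + 4\right) \left(-3 + P\right) \left(-4\right) = - 5 \left(-3 + 4\right) \left(-3 - 1584\right) \left(-4\right) = - 5 \cdot 1 \left(-1587\right) \left(-4\right) = \left(-5\right) \left(-1587\right) \left(-4\right) = 7935 \left(-4\right) = -31740$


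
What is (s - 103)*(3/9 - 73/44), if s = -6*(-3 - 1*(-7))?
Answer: 22225/132 ≈ 168.37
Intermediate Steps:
s = -24 (s = -6*(-3 + 7) = -6*4 = -24)
(s - 103)*(3/9 - 73/44) = (-24 - 103)*(3/9 - 73/44) = -127*(3*(⅑) - 73*1/44) = -127*(⅓ - 73/44) = -127*(-175/132) = 22225/132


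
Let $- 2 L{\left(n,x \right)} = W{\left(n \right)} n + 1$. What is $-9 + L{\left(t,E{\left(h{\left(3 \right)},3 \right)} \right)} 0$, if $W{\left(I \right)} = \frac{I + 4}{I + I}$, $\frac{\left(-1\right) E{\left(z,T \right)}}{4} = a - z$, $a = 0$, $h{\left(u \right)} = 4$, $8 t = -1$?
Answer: $-9$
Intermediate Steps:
$t = - \frac{1}{8}$ ($t = \frac{1}{8} \left(-1\right) = - \frac{1}{8} \approx -0.125$)
$E{\left(z,T \right)} = 4 z$ ($E{\left(z,T \right)} = - 4 \left(0 - z\right) = - 4 \left(- z\right) = 4 z$)
$W{\left(I \right)} = \frac{4 + I}{2 I}$
$L{\left(n,x \right)} = - \frac{3}{2} - \frac{n}{4}$ ($L{\left(n,x \right)} = - \frac{\frac{4 + n}{2 n} n + 1}{2} = - \frac{\left(2 + \frac{n}{2}\right) + 1}{2} = - \frac{3 + \frac{n}{2}}{2} = - \frac{3}{2} - \frac{n}{4}$)
$-9 + L{\left(t,E{\left(h{\left(3 \right)},3 \right)} \right)} 0 = -9 + \left(- \frac{3}{2} - - \frac{1}{32}\right) 0 = -9 + \left(- \frac{3}{2} + \frac{1}{32}\right) 0 = -9 - 0 = -9 + 0 = -9$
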